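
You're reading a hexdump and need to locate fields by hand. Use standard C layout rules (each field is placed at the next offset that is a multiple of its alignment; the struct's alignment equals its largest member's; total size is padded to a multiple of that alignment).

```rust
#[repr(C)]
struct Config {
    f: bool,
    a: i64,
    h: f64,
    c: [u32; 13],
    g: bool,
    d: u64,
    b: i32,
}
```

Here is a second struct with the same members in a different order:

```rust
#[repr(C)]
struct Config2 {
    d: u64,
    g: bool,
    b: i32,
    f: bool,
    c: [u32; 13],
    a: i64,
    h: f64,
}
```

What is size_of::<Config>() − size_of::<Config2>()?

0..1  f  (1B, 1-aligned)
1..8  -- padding (7B)
8..16  a  (8B, 8-aligned)
16..24  h  (8B, 8-aligned)
24..76  c  (52B, 4-aligned)
76..77  g  (1B, 1-aligned)
77..80  -- padding (3B)
80..88  d  (8B, 8-aligned)
88..92  b  (4B, 4-aligned)
92..96  -- tail padding (4B)
sizeof = 96, alignof = 8
— Config2 —
0..8  d  (8B, 8-aligned)
8..9  g  (1B, 1-aligned)
9..12  -- padding (3B)
12..16  b  (4B, 4-aligned)
16..17  f  (1B, 1-aligned)
17..20  -- padding (3B)
20..72  c  (52B, 4-aligned)
72..80  a  (8B, 8-aligned)
80..88  h  (8B, 8-aligned)
sizeof = 88, alignof = 8
96 − 88 = 8

8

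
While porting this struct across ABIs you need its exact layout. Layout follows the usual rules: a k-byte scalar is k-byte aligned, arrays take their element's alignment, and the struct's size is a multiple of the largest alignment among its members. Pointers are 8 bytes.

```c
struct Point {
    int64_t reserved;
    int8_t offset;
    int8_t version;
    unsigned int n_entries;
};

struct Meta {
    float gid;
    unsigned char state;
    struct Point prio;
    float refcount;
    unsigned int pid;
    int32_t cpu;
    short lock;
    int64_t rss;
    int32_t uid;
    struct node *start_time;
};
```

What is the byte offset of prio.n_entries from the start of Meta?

20

Point: reserved at 0 (size 8, align 8) → ends 8; offset at 8 (size 1, align 1) → ends 9; version at 9 (size 1, align 1) → ends 10; pad 2 to align 4 for n_entries; n_entries at 12 (size 4, align 4) → ends 16; total 16 bytes, alignment 8
gid at 0 (size 4, align 4) → ends 4
state at 4 (size 1, align 1) → ends 5
pad 3 to align 8 for prio
prio at 8 (size 16, align 8) → ends 24
within Point: n_entries at 12
8 + 12 = 20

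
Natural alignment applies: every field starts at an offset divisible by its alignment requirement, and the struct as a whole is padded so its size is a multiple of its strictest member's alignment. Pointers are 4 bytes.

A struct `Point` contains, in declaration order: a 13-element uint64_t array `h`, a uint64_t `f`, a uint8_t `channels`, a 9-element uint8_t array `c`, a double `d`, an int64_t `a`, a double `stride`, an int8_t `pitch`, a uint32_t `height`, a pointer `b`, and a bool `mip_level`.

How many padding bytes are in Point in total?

12

h at 0 (size 104, align 8) → ends 104
f at 104 (size 8, align 8) → ends 112
channels at 112 (size 1, align 1) → ends 113
c at 113 (size 9, align 1) → ends 122
pad 6 to align 8 for d
d at 128 (size 8, align 8) → ends 136
a at 136 (size 8, align 8) → ends 144
stride at 144 (size 8, align 8) → ends 152
pitch at 152 (size 1, align 1) → ends 153
pad 3 to align 4 for height
height at 156 (size 4, align 4) → ends 160
b at 160 (size 4, align 4) → ends 164
mip_level at 164 (size 1, align 1) → ends 165
tail pad 3 to reach multiple of 8
total 168 bytes, alignment 8
data bytes 156, size 168 → padding 12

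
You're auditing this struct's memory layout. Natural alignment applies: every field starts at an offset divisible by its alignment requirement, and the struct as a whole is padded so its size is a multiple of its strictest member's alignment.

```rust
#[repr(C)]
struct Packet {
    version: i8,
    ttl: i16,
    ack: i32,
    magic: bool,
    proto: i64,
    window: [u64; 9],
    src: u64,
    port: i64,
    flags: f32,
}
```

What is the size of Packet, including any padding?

120

version at 0 (size 1, align 1) → ends 1
pad 1 to align 2 for ttl
ttl at 2 (size 2, align 2) → ends 4
ack at 4 (size 4, align 4) → ends 8
magic at 8 (size 1, align 1) → ends 9
pad 7 to align 8 for proto
proto at 16 (size 8, align 8) → ends 24
window at 24 (size 72, align 8) → ends 96
src at 96 (size 8, align 8) → ends 104
port at 104 (size 8, align 8) → ends 112
flags at 112 (size 4, align 4) → ends 116
tail pad 4 to reach multiple of 8
total 120 bytes, alignment 8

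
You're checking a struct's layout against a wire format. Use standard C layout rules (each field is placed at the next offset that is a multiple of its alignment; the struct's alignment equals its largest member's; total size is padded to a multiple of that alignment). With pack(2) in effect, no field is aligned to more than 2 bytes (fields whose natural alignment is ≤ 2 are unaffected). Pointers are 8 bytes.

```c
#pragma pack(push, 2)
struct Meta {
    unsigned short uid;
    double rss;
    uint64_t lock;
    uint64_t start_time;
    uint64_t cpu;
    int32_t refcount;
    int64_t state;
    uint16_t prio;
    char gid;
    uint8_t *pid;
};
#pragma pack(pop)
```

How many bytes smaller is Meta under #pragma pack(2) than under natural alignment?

natural layout:
  0..2  uid  (2B, 2-aligned)
  2..8  -- padding (6B)
  8..16  rss  (8B, 8-aligned)
  16..24  lock  (8B, 8-aligned)
  24..32  start_time  (8B, 8-aligned)
  32..40  cpu  (8B, 8-aligned)
  40..44  refcount  (4B, 4-aligned)
  44..48  -- padding (4B)
  48..56  state  (8B, 8-aligned)
  56..58  prio  (2B, 2-aligned)
  58..59  gid  (1B, 1-aligned)
  59..64  -- padding (5B)
  64..72  pid  (8B, 8-aligned)
  sizeof = 72, alignof = 8
packed(2) layout:
  0..2  uid  (2B, 2-aligned)
  2..10  rss  (8B, 2-aligned)
  10..18  lock  (8B, 2-aligned)
  18..26  start_time  (8B, 2-aligned)
  26..34  cpu  (8B, 2-aligned)
  34..38  refcount  (4B, 2-aligned)
  38..46  state  (8B, 2-aligned)
  46..48  prio  (2B, 2-aligned)
  48..49  gid  (1B, 1-aligned)
  49..50  -- padding (1B)
  50..58  pid  (8B, 2-aligned)
  sizeof = 58, alignof = 2
72 − 58 = 14

14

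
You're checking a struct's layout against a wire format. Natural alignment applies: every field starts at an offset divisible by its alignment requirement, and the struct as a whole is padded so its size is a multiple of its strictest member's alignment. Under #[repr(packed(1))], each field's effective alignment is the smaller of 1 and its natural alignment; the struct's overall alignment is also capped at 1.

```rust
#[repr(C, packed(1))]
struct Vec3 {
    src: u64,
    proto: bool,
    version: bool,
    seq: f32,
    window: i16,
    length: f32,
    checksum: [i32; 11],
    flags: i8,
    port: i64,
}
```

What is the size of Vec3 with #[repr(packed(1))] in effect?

73

@0: src [8B, align 1] → 8
@8: proto [1B, align 1] → 9
@9: version [1B, align 1] → 10
@10: seq [4B, align 1] → 14
@14: window [2B, align 1] → 16
@16: length [4B, align 1] → 20
@20: checksum [44B, align 1] → 64
@64: flags [1B, align 1] → 65
@65: port [8B, align 1] → 73
size 73, align 1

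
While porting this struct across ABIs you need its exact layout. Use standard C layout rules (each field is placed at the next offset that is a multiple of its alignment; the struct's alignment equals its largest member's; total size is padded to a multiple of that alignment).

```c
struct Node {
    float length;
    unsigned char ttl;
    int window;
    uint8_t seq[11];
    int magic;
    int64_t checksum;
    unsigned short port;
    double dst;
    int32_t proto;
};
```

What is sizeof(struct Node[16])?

0..4  length  (4B, 4-aligned)
4..5  ttl  (1B, 1-aligned)
5..8  -- padding (3B)
8..12  window  (4B, 4-aligned)
12..23  seq  (11B, 1-aligned)
23..24  -- padding (1B)
24..28  magic  (4B, 4-aligned)
28..32  -- padding (4B)
32..40  checksum  (8B, 8-aligned)
40..42  port  (2B, 2-aligned)
42..48  -- padding (6B)
48..56  dst  (8B, 8-aligned)
56..60  proto  (4B, 4-aligned)
60..64  -- tail padding (4B)
sizeof = 64, alignof = 8
array of 16: 16 × 64 = 1024

1024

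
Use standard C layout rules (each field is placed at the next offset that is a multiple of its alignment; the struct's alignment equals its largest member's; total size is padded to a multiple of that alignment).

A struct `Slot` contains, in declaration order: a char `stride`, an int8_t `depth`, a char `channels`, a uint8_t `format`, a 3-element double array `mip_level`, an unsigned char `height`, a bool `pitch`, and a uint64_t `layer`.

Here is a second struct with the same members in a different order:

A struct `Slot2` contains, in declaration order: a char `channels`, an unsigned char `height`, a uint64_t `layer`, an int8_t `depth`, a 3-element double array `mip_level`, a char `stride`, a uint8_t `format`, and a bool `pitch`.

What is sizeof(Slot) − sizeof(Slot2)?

stride at 0 (size 1, align 1) → ends 1
depth at 1 (size 1, align 1) → ends 2
channels at 2 (size 1, align 1) → ends 3
format at 3 (size 1, align 1) → ends 4
pad 4 to align 8 for mip_level
mip_level at 8 (size 24, align 8) → ends 32
height at 32 (size 1, align 1) → ends 33
pitch at 33 (size 1, align 1) → ends 34
pad 6 to align 8 for layer
layer at 40 (size 8, align 8) → ends 48
total 48 bytes, alignment 8
— Slot2 —
channels at 0 (size 1, align 1) → ends 1
height at 1 (size 1, align 1) → ends 2
pad 6 to align 8 for layer
layer at 8 (size 8, align 8) → ends 16
depth at 16 (size 1, align 1) → ends 17
pad 7 to align 8 for mip_level
mip_level at 24 (size 24, align 8) → ends 48
stride at 48 (size 1, align 1) → ends 49
format at 49 (size 1, align 1) → ends 50
pitch at 50 (size 1, align 1) → ends 51
tail pad 5 to reach multiple of 8
total 56 bytes, alignment 8
48 − 56 = -8

-8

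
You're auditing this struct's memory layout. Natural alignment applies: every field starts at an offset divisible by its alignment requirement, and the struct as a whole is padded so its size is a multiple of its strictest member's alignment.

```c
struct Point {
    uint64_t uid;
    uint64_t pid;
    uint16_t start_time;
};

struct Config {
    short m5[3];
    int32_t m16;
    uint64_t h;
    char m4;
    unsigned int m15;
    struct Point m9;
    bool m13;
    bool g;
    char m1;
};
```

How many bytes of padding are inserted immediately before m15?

3

Point: @0: uid [8B, align 8] → 8; @8: pid [8B, align 8] → 16; @16: start_time [2B, align 2] → 18; +6 tail pad (align 8); size 24, align 8
@0: m5 [6B, align 2] → 6
+2 pad (align 4)
@8: m16 [4B, align 4] → 12
+4 pad (align 8)
@16: h [8B, align 8] → 24
@24: m4 [1B, align 1] → 25
+3 pad (align 4)
@28: m15 [4B, align 4] → 32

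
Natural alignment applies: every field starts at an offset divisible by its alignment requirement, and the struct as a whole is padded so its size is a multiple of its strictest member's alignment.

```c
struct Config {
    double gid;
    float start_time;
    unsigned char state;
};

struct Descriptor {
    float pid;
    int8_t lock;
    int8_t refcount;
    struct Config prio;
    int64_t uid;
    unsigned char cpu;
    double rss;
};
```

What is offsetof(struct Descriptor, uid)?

Config: gid at 0 (size 8, align 8) → ends 8; start_time at 8 (size 4, align 4) → ends 12; state at 12 (size 1, align 1) → ends 13; tail pad 3 to reach multiple of 8; total 16 bytes, alignment 8
pid at 0 (size 4, align 4) → ends 4
lock at 4 (size 1, align 1) → ends 5
refcount at 5 (size 1, align 1) → ends 6
pad 2 to align 8 for prio
prio at 8 (size 16, align 8) → ends 24
uid at 24 (size 8, align 8) → ends 32

24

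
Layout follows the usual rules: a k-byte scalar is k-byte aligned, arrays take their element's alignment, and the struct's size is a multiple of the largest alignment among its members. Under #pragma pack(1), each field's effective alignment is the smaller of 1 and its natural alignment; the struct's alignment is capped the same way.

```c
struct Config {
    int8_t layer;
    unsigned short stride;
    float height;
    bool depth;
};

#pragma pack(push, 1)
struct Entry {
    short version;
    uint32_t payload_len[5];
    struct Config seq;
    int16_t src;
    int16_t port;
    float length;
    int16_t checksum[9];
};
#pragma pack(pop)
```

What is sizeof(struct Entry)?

Config: 0..1  layer  (1B, 1-aligned); 1..2  -- padding (1B); 2..4  stride  (2B, 2-aligned); 4..8  height  (4B, 4-aligned); 8..9  depth  (1B, 1-aligned); 9..12  -- tail padding (3B); sizeof = 12, alignof = 4
0..2  version  (2B, 1-aligned)
2..22  payload_len  (20B, 1-aligned)
22..34  seq  (12B, 1-aligned)
34..36  src  (2B, 1-aligned)
36..38  port  (2B, 1-aligned)
38..42  length  (4B, 1-aligned)
42..60  checksum  (18B, 1-aligned)
sizeof = 60, alignof = 1

60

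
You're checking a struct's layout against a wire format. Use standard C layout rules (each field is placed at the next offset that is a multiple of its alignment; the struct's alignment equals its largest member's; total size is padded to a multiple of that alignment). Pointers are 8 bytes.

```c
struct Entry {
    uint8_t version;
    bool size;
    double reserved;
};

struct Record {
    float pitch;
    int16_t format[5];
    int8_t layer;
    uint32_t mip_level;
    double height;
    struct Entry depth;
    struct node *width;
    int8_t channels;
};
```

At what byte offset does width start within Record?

Entry: @0: version [1B, align 1] → 1; @1: size [1B, align 1] → 2; +6 pad (align 8); @8: reserved [8B, align 8] → 16; size 16, align 8
@0: pitch [4B, align 4] → 4
@4: format [10B, align 2] → 14
@14: layer [1B, align 1] → 15
+1 pad (align 4)
@16: mip_level [4B, align 4] → 20
+4 pad (align 8)
@24: height [8B, align 8] → 32
@32: depth [16B, align 8] → 48
@48: width [8B, align 8] → 56

48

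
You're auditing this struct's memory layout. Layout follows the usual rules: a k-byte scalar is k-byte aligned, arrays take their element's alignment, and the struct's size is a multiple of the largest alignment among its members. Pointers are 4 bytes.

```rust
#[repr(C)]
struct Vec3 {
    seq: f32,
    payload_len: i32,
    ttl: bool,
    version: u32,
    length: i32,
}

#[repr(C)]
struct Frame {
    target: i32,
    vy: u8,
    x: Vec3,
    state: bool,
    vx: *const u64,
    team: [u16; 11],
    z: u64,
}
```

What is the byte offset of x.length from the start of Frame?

24

Vec3: seq at 0 (size 4, align 4) → ends 4; payload_len at 4 (size 4, align 4) → ends 8; ttl at 8 (size 1, align 1) → ends 9; pad 3 to align 4 for version; version at 12 (size 4, align 4) → ends 16; length at 16 (size 4, align 4) → ends 20; total 20 bytes, alignment 4
target at 0 (size 4, align 4) → ends 4
vy at 4 (size 1, align 1) → ends 5
pad 3 to align 4 for x
x at 8 (size 20, align 4) → ends 28
within Vec3: length at 16
8 + 16 = 24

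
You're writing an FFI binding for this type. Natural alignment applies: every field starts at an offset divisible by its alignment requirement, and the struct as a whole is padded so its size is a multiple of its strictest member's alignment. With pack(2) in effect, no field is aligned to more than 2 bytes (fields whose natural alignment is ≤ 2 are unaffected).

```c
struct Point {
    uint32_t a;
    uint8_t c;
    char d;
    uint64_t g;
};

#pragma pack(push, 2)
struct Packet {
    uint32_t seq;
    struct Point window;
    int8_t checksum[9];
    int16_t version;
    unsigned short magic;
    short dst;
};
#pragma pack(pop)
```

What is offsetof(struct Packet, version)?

Point: 0..4  a  (4B, 4-aligned); 4..5  c  (1B, 1-aligned); 5..6  d  (1B, 1-aligned); 6..8  -- padding (2B); 8..16  g  (8B, 8-aligned); sizeof = 16, alignof = 8
0..4  seq  (4B, 2-aligned)
4..20  window  (16B, 2-aligned)
20..29  checksum  (9B, 1-aligned)
29..30  -- padding (1B)
30..32  version  (2B, 2-aligned)

30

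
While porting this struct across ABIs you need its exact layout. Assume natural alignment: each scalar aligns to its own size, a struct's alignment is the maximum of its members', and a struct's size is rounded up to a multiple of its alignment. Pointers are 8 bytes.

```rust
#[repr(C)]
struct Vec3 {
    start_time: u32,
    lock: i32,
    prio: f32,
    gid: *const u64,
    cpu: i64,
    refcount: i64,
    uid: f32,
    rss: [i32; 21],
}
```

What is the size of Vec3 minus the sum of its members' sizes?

start_time at 0 (size 4, align 4) → ends 4
lock at 4 (size 4, align 4) → ends 8
prio at 8 (size 4, align 4) → ends 12
pad 4 to align 8 for gid
gid at 16 (size 8, align 8) → ends 24
cpu at 24 (size 8, align 8) → ends 32
refcount at 32 (size 8, align 8) → ends 40
uid at 40 (size 4, align 4) → ends 44
rss at 44 (size 84, align 4) → ends 128
total 128 bytes, alignment 8
data bytes 124, size 128 → padding 4

4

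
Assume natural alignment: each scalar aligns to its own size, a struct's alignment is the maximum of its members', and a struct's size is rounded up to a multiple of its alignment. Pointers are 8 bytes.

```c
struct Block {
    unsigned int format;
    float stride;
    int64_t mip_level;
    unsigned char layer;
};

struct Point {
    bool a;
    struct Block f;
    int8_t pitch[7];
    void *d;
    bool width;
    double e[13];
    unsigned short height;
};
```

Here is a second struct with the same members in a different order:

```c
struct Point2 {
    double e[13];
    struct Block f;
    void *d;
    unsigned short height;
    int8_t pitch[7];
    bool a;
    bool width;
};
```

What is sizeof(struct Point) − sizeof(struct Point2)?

16

Block: format at 0 (size 4, align 4) → ends 4; stride at 4 (size 4, align 4) → ends 8; mip_level at 8 (size 8, align 8) → ends 16; layer at 16 (size 1, align 1) → ends 17; tail pad 7 to reach multiple of 8; total 24 bytes, alignment 8
a at 0 (size 1, align 1) → ends 1
pad 7 to align 8 for f
f at 8 (size 24, align 8) → ends 32
pitch at 32 (size 7, align 1) → ends 39
pad 1 to align 8 for d
d at 40 (size 8, align 8) → ends 48
width at 48 (size 1, align 1) → ends 49
pad 7 to align 8 for e
e at 56 (size 104, align 8) → ends 160
height at 160 (size 2, align 2) → ends 162
tail pad 6 to reach multiple of 8
total 168 bytes, alignment 8
— Point2 —
e at 0 (size 104, align 8) → ends 104
f at 104 (size 24, align 8) → ends 128
d at 128 (size 8, align 8) → ends 136
height at 136 (size 2, align 2) → ends 138
pitch at 138 (size 7, align 1) → ends 145
a at 145 (size 1, align 1) → ends 146
width at 146 (size 1, align 1) → ends 147
tail pad 5 to reach multiple of 8
total 152 bytes, alignment 8
168 − 152 = 16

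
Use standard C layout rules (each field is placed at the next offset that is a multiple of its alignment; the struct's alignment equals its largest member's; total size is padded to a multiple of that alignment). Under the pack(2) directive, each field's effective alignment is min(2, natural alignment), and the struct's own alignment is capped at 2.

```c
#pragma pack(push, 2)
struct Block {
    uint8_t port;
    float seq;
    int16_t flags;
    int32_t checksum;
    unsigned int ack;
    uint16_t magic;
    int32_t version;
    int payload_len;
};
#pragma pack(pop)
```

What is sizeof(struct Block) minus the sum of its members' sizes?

1

0..1  port  (1B, 1-aligned)
1..2  -- padding (1B)
2..6  seq  (4B, 2-aligned)
6..8  flags  (2B, 2-aligned)
8..12  checksum  (4B, 2-aligned)
12..16  ack  (4B, 2-aligned)
16..18  magic  (2B, 2-aligned)
18..22  version  (4B, 2-aligned)
22..26  payload_len  (4B, 2-aligned)
sizeof = 26, alignof = 2
data bytes 25, size 26 → padding 1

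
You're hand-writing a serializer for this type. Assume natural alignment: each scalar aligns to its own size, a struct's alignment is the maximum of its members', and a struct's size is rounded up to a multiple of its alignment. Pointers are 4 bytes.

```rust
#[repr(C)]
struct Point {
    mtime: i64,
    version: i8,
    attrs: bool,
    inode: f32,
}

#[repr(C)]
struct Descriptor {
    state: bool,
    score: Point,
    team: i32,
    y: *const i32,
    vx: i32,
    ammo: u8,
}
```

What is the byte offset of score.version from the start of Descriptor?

16

Point: @0: mtime [8B, align 8] → 8; @8: version [1B, align 1] → 9; @9: attrs [1B, align 1] → 10; +2 pad (align 4); @12: inode [4B, align 4] → 16; size 16, align 8
@0: state [1B, align 1] → 1
+7 pad (align 8)
@8: score [16B, align 8] → 24
within Point: version at 8
8 + 8 = 16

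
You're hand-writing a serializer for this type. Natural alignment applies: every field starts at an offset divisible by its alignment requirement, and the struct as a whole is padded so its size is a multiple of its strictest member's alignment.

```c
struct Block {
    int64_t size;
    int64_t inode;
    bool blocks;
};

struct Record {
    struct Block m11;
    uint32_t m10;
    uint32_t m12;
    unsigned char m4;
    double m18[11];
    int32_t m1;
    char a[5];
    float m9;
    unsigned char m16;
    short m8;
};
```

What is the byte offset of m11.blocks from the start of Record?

16

Block: @0: size [8B, align 8] → 8; @8: inode [8B, align 8] → 16; @16: blocks [1B, align 1] → 17; +7 tail pad (align 8); size 24, align 8
@0: m11 [24B, align 8] → 24
within Block: blocks at 16
0 + 16 = 16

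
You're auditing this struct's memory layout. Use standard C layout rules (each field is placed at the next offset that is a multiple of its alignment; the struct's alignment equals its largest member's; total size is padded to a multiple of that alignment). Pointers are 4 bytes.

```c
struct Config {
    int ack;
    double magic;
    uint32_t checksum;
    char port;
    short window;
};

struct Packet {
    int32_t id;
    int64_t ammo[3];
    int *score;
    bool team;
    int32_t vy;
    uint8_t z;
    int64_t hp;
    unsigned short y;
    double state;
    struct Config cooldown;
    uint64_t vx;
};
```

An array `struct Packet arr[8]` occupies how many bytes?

832

Config: @0: ack [4B, align 4] → 4; +4 pad (align 8); @8: magic [8B, align 8] → 16; @16: checksum [4B, align 4] → 20; @20: port [1B, align 1] → 21; +1 pad (align 2); @22: window [2B, align 2] → 24; size 24, align 8
@0: id [4B, align 4] → 4
+4 pad (align 8)
@8: ammo [24B, align 8] → 32
@32: score [4B, align 4] → 36
@36: team [1B, align 1] → 37
+3 pad (align 4)
@40: vy [4B, align 4] → 44
@44: z [1B, align 1] → 45
+3 pad (align 8)
@48: hp [8B, align 8] → 56
@56: y [2B, align 2] → 58
+6 pad (align 8)
@64: state [8B, align 8] → 72
@72: cooldown [24B, align 8] → 96
@96: vx [8B, align 8] → 104
size 104, align 8
array of 8: 8 × 104 = 832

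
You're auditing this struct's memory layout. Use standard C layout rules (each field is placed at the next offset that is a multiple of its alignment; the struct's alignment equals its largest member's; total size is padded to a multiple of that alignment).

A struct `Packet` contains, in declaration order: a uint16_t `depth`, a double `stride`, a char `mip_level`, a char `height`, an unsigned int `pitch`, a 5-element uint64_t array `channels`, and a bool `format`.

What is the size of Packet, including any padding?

72

depth at 0 (size 2, align 2) → ends 2
pad 6 to align 8 for stride
stride at 8 (size 8, align 8) → ends 16
mip_level at 16 (size 1, align 1) → ends 17
height at 17 (size 1, align 1) → ends 18
pad 2 to align 4 for pitch
pitch at 20 (size 4, align 4) → ends 24
channels at 24 (size 40, align 8) → ends 64
format at 64 (size 1, align 1) → ends 65
tail pad 7 to reach multiple of 8
total 72 bytes, alignment 8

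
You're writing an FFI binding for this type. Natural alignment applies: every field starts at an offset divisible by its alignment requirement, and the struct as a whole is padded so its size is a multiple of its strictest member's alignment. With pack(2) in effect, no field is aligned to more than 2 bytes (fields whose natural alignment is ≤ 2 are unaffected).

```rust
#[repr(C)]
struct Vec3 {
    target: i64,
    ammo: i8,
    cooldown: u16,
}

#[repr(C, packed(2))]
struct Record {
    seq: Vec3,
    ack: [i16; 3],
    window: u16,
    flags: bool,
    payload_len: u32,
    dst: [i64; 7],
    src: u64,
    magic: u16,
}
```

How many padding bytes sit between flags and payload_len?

Vec3: @0: target [8B, align 8] → 8; @8: ammo [1B, align 1] → 9; +1 pad (align 2); @10: cooldown [2B, align 2] → 12; +4 tail pad (align 8); size 16, align 8
@0: seq [16B, align 2] → 16
@16: ack [6B, align 2] → 22
@22: window [2B, align 2] → 24
@24: flags [1B, align 1] → 25
+1 pad (align 2)
@26: payload_len [4B, align 2] → 30

1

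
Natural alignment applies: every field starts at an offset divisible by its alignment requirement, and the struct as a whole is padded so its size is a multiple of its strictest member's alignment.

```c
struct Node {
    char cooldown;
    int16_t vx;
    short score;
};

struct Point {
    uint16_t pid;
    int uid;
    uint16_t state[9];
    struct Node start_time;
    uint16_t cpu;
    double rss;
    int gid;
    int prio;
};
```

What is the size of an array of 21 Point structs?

Node: 0..1  cooldown  (1B, 1-aligned); 1..2  -- padding (1B); 2..4  vx  (2B, 2-aligned); 4..6  score  (2B, 2-aligned); sizeof = 6, alignof = 2
0..2  pid  (2B, 2-aligned)
2..4  -- padding (2B)
4..8  uid  (4B, 4-aligned)
8..26  state  (18B, 2-aligned)
26..32  start_time  (6B, 2-aligned)
32..34  cpu  (2B, 2-aligned)
34..40  -- padding (6B)
40..48  rss  (8B, 8-aligned)
48..52  gid  (4B, 4-aligned)
52..56  prio  (4B, 4-aligned)
sizeof = 56, alignof = 8
array of 21: 21 × 56 = 1176

1176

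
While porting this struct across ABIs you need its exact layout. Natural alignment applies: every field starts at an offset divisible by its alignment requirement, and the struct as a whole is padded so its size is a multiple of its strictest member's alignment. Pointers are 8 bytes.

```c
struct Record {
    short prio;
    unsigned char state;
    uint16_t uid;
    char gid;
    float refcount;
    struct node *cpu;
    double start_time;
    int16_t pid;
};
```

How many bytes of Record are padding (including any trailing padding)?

12

@0: prio [2B, align 2] → 2
@2: state [1B, align 1] → 3
+1 pad (align 2)
@4: uid [2B, align 2] → 6
@6: gid [1B, align 1] → 7
+1 pad (align 4)
@8: refcount [4B, align 4] → 12
+4 pad (align 8)
@16: cpu [8B, align 8] → 24
@24: start_time [8B, align 8] → 32
@32: pid [2B, align 2] → 34
+6 tail pad (align 8)
size 40, align 8
data bytes 28, size 40 → padding 12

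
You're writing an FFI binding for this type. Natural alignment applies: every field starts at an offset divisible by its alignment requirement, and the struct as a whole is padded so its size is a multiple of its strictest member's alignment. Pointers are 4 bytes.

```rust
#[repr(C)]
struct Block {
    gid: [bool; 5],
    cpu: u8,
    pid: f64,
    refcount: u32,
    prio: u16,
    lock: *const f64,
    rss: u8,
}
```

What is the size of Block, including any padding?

32

0..5  gid  (5B, 1-aligned)
5..6  cpu  (1B, 1-aligned)
6..8  -- padding (2B)
8..16  pid  (8B, 8-aligned)
16..20  refcount  (4B, 4-aligned)
20..22  prio  (2B, 2-aligned)
22..24  -- padding (2B)
24..28  lock  (4B, 4-aligned)
28..29  rss  (1B, 1-aligned)
29..32  -- tail padding (3B)
sizeof = 32, alignof = 8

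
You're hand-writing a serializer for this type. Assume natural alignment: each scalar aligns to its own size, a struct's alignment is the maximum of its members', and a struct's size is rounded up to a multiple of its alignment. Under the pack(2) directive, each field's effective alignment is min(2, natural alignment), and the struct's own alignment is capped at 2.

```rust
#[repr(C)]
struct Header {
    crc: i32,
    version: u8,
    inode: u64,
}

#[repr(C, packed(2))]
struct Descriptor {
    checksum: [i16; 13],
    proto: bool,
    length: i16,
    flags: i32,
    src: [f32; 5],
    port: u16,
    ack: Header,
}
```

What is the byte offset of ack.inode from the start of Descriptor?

Header: @0: crc [4B, align 4] → 4; @4: version [1B, align 1] → 5; +3 pad (align 8); @8: inode [8B, align 8] → 16; size 16, align 8
@0: checksum [26B, align 2] → 26
@26: proto [1B, align 1] → 27
+1 pad (align 2)
@28: length [2B, align 2] → 30
@30: flags [4B, align 2] → 34
@34: src [20B, align 2] → 54
@54: port [2B, align 2] → 56
@56: ack [16B, align 2] → 72
within Header: inode at 8
56 + 8 = 64

64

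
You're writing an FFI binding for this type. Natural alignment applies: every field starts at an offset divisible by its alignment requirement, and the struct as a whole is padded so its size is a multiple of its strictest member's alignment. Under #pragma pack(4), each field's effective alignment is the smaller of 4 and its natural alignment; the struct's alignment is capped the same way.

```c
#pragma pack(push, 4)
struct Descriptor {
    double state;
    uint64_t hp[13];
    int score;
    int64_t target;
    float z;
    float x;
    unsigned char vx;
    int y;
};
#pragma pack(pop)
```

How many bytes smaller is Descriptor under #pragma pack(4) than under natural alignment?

4

natural layout:
  @0: state [8B, align 8] → 8
  @8: hp [104B, align 8] → 112
  @112: score [4B, align 4] → 116
  +4 pad (align 8)
  @120: target [8B, align 8] → 128
  @128: z [4B, align 4] → 132
  @132: x [4B, align 4] → 136
  @136: vx [1B, align 1] → 137
  +3 pad (align 4)
  @140: y [4B, align 4] → 144
  size 144, align 8
packed(4) layout:
  @0: state [8B, align 4] → 8
  @8: hp [104B, align 4] → 112
  @112: score [4B, align 4] → 116
  @116: target [8B, align 4] → 124
  @124: z [4B, align 4] → 128
  @128: x [4B, align 4] → 132
  @132: vx [1B, align 1] → 133
  +3 pad (align 4)
  @136: y [4B, align 4] → 140
  size 140, align 4
144 − 140 = 4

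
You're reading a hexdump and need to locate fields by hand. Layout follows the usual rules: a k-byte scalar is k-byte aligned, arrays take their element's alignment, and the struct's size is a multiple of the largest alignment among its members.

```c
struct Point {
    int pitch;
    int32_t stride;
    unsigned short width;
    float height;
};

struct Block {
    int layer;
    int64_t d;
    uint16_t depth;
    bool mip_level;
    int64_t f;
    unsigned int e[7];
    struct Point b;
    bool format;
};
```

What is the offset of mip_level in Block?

Point: 0..4  pitch  (4B, 4-aligned); 4..8  stride  (4B, 4-aligned); 8..10  width  (2B, 2-aligned); 10..12  -- padding (2B); 12..16  height  (4B, 4-aligned); sizeof = 16, alignof = 4
0..4  layer  (4B, 4-aligned)
4..8  -- padding (4B)
8..16  d  (8B, 8-aligned)
16..18  depth  (2B, 2-aligned)
18..19  mip_level  (1B, 1-aligned)

18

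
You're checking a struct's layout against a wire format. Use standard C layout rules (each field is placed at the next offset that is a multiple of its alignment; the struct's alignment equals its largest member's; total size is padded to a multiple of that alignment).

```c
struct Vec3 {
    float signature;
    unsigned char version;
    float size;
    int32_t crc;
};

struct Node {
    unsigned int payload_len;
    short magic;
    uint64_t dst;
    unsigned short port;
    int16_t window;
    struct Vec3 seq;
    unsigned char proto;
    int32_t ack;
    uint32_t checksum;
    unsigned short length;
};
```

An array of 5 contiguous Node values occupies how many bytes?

280

Vec3: 0..4  signature  (4B, 4-aligned); 4..5  version  (1B, 1-aligned); 5..8  -- padding (3B); 8..12  size  (4B, 4-aligned); 12..16  crc  (4B, 4-aligned); sizeof = 16, alignof = 4
0..4  payload_len  (4B, 4-aligned)
4..6  magic  (2B, 2-aligned)
6..8  -- padding (2B)
8..16  dst  (8B, 8-aligned)
16..18  port  (2B, 2-aligned)
18..20  window  (2B, 2-aligned)
20..36  seq  (16B, 4-aligned)
36..37  proto  (1B, 1-aligned)
37..40  -- padding (3B)
40..44  ack  (4B, 4-aligned)
44..48  checksum  (4B, 4-aligned)
48..50  length  (2B, 2-aligned)
50..56  -- tail padding (6B)
sizeof = 56, alignof = 8
array of 5: 5 × 56 = 280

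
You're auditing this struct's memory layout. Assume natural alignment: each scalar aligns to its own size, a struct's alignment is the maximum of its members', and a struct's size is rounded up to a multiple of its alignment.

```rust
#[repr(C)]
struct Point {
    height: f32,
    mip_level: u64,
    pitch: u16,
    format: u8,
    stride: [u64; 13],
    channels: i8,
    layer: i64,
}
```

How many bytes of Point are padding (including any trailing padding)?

@0: height [4B, align 4] → 4
+4 pad (align 8)
@8: mip_level [8B, align 8] → 16
@16: pitch [2B, align 2] → 18
@18: format [1B, align 1] → 19
+5 pad (align 8)
@24: stride [104B, align 8] → 128
@128: channels [1B, align 1] → 129
+7 pad (align 8)
@136: layer [8B, align 8] → 144
size 144, align 8
data bytes 128, size 144 → padding 16

16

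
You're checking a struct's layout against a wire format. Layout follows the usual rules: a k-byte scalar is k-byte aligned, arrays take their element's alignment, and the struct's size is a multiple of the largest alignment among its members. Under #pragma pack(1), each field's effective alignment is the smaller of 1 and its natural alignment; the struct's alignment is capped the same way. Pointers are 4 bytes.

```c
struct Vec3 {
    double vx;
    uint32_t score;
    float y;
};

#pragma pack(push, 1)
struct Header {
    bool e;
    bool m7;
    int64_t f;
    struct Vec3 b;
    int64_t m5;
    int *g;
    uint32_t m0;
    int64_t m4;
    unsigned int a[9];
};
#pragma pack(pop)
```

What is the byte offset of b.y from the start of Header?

22

Vec3: @0: vx [8B, align 8] → 8; @8: score [4B, align 4] → 12; @12: y [4B, align 4] → 16; size 16, align 8
@0: e [1B, align 1] → 1
@1: m7 [1B, align 1] → 2
@2: f [8B, align 1] → 10
@10: b [16B, align 1] → 26
within Vec3: y at 12
10 + 12 = 22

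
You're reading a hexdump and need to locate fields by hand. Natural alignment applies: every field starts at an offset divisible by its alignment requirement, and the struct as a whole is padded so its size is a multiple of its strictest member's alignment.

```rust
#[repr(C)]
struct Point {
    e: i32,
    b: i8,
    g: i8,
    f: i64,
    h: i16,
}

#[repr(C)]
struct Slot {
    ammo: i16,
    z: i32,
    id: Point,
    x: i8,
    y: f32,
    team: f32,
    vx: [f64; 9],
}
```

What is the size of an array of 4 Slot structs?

480

Point: 0..4  e  (4B, 4-aligned); 4..5  b  (1B, 1-aligned); 5..6  g  (1B, 1-aligned); 6..8  -- padding (2B); 8..16  f  (8B, 8-aligned); 16..18  h  (2B, 2-aligned); 18..24  -- tail padding (6B); sizeof = 24, alignof = 8
0..2  ammo  (2B, 2-aligned)
2..4  -- padding (2B)
4..8  z  (4B, 4-aligned)
8..32  id  (24B, 8-aligned)
32..33  x  (1B, 1-aligned)
33..36  -- padding (3B)
36..40  y  (4B, 4-aligned)
40..44  team  (4B, 4-aligned)
44..48  -- padding (4B)
48..120  vx  (72B, 8-aligned)
sizeof = 120, alignof = 8
array of 4: 4 × 120 = 480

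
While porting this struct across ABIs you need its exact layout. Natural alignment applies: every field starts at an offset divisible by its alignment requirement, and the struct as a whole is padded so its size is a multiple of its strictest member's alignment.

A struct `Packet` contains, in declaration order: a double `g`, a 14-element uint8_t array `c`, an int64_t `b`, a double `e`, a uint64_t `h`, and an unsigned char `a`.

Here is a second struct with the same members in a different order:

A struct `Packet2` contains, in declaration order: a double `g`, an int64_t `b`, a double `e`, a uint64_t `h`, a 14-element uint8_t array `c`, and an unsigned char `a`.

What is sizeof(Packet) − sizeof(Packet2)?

@0: g [8B, align 8] → 8
@8: c [14B, align 1] → 22
+2 pad (align 8)
@24: b [8B, align 8] → 32
@32: e [8B, align 8] → 40
@40: h [8B, align 8] → 48
@48: a [1B, align 1] → 49
+7 tail pad (align 8)
size 56, align 8
— Packet2 —
@0: g [8B, align 8] → 8
@8: b [8B, align 8] → 16
@16: e [8B, align 8] → 24
@24: h [8B, align 8] → 32
@32: c [14B, align 1] → 46
@46: a [1B, align 1] → 47
+1 tail pad (align 8)
size 48, align 8
56 − 48 = 8

8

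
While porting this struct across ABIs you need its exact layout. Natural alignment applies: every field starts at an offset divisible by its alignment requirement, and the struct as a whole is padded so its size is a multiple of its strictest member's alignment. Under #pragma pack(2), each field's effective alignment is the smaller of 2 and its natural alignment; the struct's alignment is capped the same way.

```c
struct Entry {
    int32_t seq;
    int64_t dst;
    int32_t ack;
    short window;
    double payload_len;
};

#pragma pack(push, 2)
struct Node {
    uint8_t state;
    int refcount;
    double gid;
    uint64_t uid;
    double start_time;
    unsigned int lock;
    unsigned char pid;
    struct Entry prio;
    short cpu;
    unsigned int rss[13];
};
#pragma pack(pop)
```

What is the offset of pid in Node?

Entry: seq at 0 (size 4, align 4) → ends 4; pad 4 to align 8 for dst; dst at 8 (size 8, align 8) → ends 16; ack at 16 (size 4, align 4) → ends 20; window at 20 (size 2, align 2) → ends 22; pad 2 to align 8 for payload_len; payload_len at 24 (size 8, align 8) → ends 32; total 32 bytes, alignment 8
state at 0 (size 1, align 1) → ends 1
pad 1 to align 2 for refcount
refcount at 2 (size 4, align 2) → ends 6
gid at 6 (size 8, align 2) → ends 14
uid at 14 (size 8, align 2) → ends 22
start_time at 22 (size 8, align 2) → ends 30
lock at 30 (size 4, align 2) → ends 34
pid at 34 (size 1, align 1) → ends 35

34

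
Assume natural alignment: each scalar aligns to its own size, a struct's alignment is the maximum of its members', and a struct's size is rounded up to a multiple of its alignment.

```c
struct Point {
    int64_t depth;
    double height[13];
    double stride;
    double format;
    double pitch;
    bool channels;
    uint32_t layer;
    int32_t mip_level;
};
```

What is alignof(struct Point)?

8

member alignments: depth=8, height=8, stride=8, format=8, pitch=8, channels=1, layer=4, mip_level=4
max = 8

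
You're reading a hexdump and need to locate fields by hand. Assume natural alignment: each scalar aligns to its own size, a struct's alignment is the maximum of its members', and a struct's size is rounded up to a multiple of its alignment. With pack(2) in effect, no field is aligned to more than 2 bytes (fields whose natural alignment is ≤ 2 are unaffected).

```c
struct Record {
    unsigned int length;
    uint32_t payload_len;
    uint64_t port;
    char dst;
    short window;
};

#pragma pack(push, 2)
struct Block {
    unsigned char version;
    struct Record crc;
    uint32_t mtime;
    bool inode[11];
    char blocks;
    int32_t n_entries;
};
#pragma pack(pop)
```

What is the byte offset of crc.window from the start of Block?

20

Record: @0: length [4B, align 4] → 4; @4: payload_len [4B, align 4] → 8; @8: port [8B, align 8] → 16; @16: dst [1B, align 1] → 17; +1 pad (align 2); @18: window [2B, align 2] → 20; +4 tail pad (align 8); size 24, align 8
@0: version [1B, align 1] → 1
+1 pad (align 2)
@2: crc [24B, align 2] → 26
within Record: window at 18
2 + 18 = 20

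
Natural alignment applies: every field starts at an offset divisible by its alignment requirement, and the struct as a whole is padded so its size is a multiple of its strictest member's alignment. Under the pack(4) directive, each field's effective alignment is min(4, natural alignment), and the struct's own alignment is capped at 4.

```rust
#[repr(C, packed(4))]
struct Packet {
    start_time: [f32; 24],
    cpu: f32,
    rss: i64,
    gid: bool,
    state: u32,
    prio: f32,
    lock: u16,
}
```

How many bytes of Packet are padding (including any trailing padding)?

0..96  start_time  (96B, 4-aligned)
96..100  cpu  (4B, 4-aligned)
100..108  rss  (8B, 4-aligned)
108..109  gid  (1B, 1-aligned)
109..112  -- padding (3B)
112..116  state  (4B, 4-aligned)
116..120  prio  (4B, 4-aligned)
120..122  lock  (2B, 2-aligned)
122..124  -- tail padding (2B)
sizeof = 124, alignof = 4
data bytes 119, size 124 → padding 5

5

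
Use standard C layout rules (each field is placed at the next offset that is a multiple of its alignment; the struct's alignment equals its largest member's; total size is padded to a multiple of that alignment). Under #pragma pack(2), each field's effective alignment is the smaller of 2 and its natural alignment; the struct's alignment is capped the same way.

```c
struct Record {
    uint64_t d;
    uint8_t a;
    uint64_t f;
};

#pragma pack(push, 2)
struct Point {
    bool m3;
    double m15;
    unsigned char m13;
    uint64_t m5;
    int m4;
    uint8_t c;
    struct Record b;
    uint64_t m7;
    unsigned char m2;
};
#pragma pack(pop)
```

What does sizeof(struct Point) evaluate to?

Record: d at 0 (size 8, align 8) → ends 8; a at 8 (size 1, align 1) → ends 9; pad 7 to align 8 for f; f at 16 (size 8, align 8) → ends 24; total 24 bytes, alignment 8
m3 at 0 (size 1, align 1) → ends 1
pad 1 to align 2 for m15
m15 at 2 (size 8, align 2) → ends 10
m13 at 10 (size 1, align 1) → ends 11
pad 1 to align 2 for m5
m5 at 12 (size 8, align 2) → ends 20
m4 at 20 (size 4, align 2) → ends 24
c at 24 (size 1, align 1) → ends 25
pad 1 to align 2 for b
b at 26 (size 24, align 2) → ends 50
m7 at 50 (size 8, align 2) → ends 58
m2 at 58 (size 1, align 1) → ends 59
tail pad 1 to reach multiple of 2
total 60 bytes, alignment 2

60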